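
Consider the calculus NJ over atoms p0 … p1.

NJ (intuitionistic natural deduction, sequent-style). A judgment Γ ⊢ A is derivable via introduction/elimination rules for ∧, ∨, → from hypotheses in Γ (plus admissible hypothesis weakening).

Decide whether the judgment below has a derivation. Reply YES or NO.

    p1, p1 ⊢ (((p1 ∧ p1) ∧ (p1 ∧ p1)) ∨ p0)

Derivation trace:
[Wk] p1, p1 ⊢ (((p1 ∧ p1) ∧ (p1 ∧ p1)) ∨ p0)
  [∨I₁] p1 ⊢ (((p1 ∧ p1) ∧ (p1 ∧ p1)) ∨ p0)
    [∧I] p1 ⊢ ((p1 ∧ p1) ∧ (p1 ∧ p1))
      [∧I] p1 ⊢ (p1 ∧ p1)
        [Ax] p1 ⊢ p1
        [Ax] p1 ⊢ p1
      [∧I] p1 ⊢ (p1 ∧ p1)
        [Ax] p1 ⊢ p1
        [Ax] p1 ⊢ p1

Result: YES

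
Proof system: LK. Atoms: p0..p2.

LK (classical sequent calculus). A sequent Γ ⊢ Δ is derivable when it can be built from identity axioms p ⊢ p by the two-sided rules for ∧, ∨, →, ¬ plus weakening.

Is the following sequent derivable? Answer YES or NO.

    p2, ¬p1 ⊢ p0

Enumerate valuations to refute Γ ⊢ Δ:
  v=000: Γ:[p2=F, ¬p1=T] Δ:[p0=F] refutes=False
  v=001: Γ:[p2=T, ¬p1=T] Δ:[p0=F] refutes=True  ← countermodel

Result: NO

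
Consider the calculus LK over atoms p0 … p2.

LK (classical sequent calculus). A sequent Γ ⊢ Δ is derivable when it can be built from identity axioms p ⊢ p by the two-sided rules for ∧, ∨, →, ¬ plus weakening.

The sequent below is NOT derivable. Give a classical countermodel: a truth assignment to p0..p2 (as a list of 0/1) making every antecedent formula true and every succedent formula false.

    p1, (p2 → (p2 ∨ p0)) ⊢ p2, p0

Enumerate valuations to refute Γ ⊢ Δ:
  v=000: Γ:[p1=F, (p2 → (p2 ∨ p0))=T] Δ:[p2=F, p0=F] refutes=False
  v=001: Γ:[p1=F, (p2 → (p2 ∨ p0))=T] Δ:[p2=T, p0=F] refutes=False
  v=010: Γ:[p1=T, (p2 → (p2 ∨ p0))=T] Δ:[p2=F, p0=F] refutes=True  ← countermodel

Result: [0, 1, 0]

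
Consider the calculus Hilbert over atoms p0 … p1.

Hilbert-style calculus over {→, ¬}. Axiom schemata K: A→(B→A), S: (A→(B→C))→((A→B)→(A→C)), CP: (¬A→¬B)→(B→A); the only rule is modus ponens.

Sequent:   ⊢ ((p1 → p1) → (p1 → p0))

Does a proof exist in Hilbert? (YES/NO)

Search for a countermodel by truth-table:
  v=00: Γ:[] Δ:[((p1 → p1) → (p1 → p0))=T] refutes=False
  v=01: Γ:[] Δ:[((p1 → p1) → (p1 → p0))=F] refutes=True  ← countermodel

Result: NO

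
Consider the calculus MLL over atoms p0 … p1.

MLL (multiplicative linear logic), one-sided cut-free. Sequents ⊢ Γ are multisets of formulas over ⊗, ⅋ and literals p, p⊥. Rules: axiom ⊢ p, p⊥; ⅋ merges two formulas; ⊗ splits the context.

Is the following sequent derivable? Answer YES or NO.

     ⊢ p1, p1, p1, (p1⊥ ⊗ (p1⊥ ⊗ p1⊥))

Proof tree:
[⊗]  ⊢ p1, p1, p1, (p1⊥ ⊗ (p1⊥ ⊗ p1⊥))
  [Ax]  ⊢ p1, p1⊥
  [⊗]  ⊢ p1, p1, (p1⊥ ⊗ p1⊥)
    [Ax]  ⊢ p1, p1⊥
    [Ax]  ⊢ p1, p1⊥

Result: YES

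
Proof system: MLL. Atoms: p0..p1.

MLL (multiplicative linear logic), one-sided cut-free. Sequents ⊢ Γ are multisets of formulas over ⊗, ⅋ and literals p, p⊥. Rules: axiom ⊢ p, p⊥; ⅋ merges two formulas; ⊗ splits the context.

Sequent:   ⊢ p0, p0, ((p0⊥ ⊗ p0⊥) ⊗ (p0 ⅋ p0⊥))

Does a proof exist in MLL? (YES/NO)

Proof tree:
[⊗]  ⊢ p0, p0, ((p0⊥ ⊗ p0⊥) ⊗ (p0 ⅋ p0⊥))
  [⊗]  ⊢ p0, p0, (p0⊥ ⊗ p0⊥)
    [Ax]  ⊢ p0, p0⊥
    [Ax]  ⊢ p0, p0⊥
  [⅋]  ⊢ (p0 ⅋ p0⊥)
    [Ax]  ⊢ p0, p0⊥

Result: YES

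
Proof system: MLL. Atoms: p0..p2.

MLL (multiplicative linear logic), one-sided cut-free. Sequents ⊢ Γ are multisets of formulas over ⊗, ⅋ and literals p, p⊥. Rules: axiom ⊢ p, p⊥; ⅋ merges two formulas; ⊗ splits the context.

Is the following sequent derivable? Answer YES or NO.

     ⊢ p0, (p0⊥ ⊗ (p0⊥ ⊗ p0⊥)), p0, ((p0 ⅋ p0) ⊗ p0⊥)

Proof tree:
[⊗]  ⊢ p0, (p0⊥ ⊗ (p0⊥ ⊗ p0⊥)), p0, ((p0 ⅋ p0) ⊗ p0⊥)
  [⅋]  ⊢ p0, (p0⊥ ⊗ (p0⊥ ⊗ p0⊥)), (p0 ⅋ p0)
    [⊗]  ⊢ p0, p0, p0, (p0⊥ ⊗ (p0⊥ ⊗ p0⊥))
      [Ax]  ⊢ p0, p0⊥
      [⊗]  ⊢ p0, p0, (p0⊥ ⊗ p0⊥)
        [Ax]  ⊢ p0, p0⊥
        [Ax]  ⊢ p0, p0⊥
  [Ax]  ⊢ p0, p0⊥

Result: YES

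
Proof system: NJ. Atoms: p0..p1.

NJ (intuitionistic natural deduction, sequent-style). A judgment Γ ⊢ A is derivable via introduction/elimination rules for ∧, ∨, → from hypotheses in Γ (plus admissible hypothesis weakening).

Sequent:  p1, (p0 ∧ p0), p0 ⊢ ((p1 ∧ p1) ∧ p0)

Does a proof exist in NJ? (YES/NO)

Proof tree:
[∧I] p1, (p0 ∧ p0), p0 ⊢ ((p1 ∧ p1) ∧ p0)
  [∧I] p1 ⊢ (p1 ∧ p1)
    [Ax] p1 ⊢ p1
    [Ax] p1 ⊢ p1
  [Wk] p0, (p0 ∧ p0), p1 ⊢ p0
    [Wk] p0, (p0 ∧ p0) ⊢ p0
      [Ax] p0 ⊢ p0

Result: YES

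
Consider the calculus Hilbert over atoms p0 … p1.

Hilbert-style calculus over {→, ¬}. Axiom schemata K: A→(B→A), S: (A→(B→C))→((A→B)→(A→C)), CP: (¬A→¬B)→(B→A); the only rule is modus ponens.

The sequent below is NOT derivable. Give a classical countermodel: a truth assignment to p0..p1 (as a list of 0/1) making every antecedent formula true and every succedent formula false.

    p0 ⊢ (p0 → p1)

Search for a countermodel by truth-table:
  v=00: Γ:[p0=F] Δ:[(p0 → p1)=T] refutes=False
  v=01: Γ:[p0=F] Δ:[(p0 → p1)=T] refutes=False
  v=10: Γ:[p0=T] Δ:[(p0 → p1)=F] refutes=True  ← countermodel

Result: [1, 0]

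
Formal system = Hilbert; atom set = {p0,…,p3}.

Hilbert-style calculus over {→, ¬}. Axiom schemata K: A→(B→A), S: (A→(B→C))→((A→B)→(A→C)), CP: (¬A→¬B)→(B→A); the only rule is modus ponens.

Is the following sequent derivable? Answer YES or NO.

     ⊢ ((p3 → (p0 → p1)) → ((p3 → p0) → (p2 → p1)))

Truth-table refutation:
  v=0000: Γ:[] Δ:[((p3 → (p0 → p1)) → ((p3 → p0) → (p2 → p1)))=T] refutes=False
  v=0001: Γ:[] Δ:[((p3 → (p0 → p1)) → ((p3 → p0) → (p2 → p1)))=T] refutes=False
  v=0010: Γ:[] Δ:[((p3 → (p0 → p1)) → ((p3 → p0) → (p2 → p1)))=F] refutes=True  ← countermodel

Result: NO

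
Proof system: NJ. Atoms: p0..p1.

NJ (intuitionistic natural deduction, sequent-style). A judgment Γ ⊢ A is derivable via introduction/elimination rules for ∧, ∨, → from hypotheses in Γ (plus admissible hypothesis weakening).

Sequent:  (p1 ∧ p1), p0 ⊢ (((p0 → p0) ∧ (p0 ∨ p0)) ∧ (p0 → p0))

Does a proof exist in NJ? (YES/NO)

Derivation trace:
[∧I] (p1 ∧ p1), p0 ⊢ (((p0 → p0) ∧ (p0 ∨ p0)) ∧ (p0 → p0))
  [∧I] (p1 ∧ p1), p0 ⊢ ((p0 → p0) ∧ (p0 ∨ p0))
    [Wk] (p1 ∧ p1) ⊢ (p0 → p0)
      [→I]  ⊢ (p0 → p0)
        [Ax] p0 ⊢ p0
    [∨I₁] p0 ⊢ (p0 ∨ p0)
      [Ax] p0 ⊢ p0
  [→I]  ⊢ (p0 → p0)
    [Ax] p0 ⊢ p0

Result: YES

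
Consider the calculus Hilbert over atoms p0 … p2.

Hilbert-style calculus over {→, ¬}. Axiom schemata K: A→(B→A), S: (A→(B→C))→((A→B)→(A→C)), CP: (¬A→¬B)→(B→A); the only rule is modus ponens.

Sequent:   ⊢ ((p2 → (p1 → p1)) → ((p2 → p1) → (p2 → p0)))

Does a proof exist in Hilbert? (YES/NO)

Enumerate valuations to refute Γ ⊢ Δ:
  v=000: Γ:[] Δ:[((p2 → (p1 → p1)) → ((p2 → p1) → (p2 → p0)))=T] refutes=False
  v=001: Γ:[] Δ:[((p2 → (p1 → p1)) → ((p2 → p1) → (p2 → p0)))=T] refutes=False
  v=010: Γ:[] Δ:[((p2 → (p1 → p1)) → ((p2 → p1) → (p2 → p0)))=T] refutes=False
  v=011: Γ:[] Δ:[((p2 → (p1 → p1)) → ((p2 → p1) → (p2 → p0)))=F] refutes=True  ← countermodel

Result: NO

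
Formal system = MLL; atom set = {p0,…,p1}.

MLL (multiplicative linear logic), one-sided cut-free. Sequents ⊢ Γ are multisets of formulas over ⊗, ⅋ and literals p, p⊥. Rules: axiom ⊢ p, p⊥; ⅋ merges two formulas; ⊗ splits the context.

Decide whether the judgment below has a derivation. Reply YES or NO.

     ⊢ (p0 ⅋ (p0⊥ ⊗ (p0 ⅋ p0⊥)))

Proof tree:
[⅋]  ⊢ (p0 ⅋ (p0⊥ ⊗ (p0 ⅋ p0⊥)))
  [⊗]  ⊢ p0, (p0⊥ ⊗ (p0 ⅋ p0⊥))
    [Ax]  ⊢ p0, p0⊥
    [⅋]  ⊢ (p0 ⅋ p0⊥)
      [Ax]  ⊢ p0, p0⊥

Result: YES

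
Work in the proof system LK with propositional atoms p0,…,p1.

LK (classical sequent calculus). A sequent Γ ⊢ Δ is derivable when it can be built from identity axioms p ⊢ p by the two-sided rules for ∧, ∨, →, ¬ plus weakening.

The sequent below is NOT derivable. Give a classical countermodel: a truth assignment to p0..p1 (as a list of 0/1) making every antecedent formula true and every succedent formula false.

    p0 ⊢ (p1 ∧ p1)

Truth-table refutation:
  v=00: Γ:[p0=F] Δ:[(p1 ∧ p1)=F] refutes=False
  v=01: Γ:[p0=F] Δ:[(p1 ∧ p1)=T] refutes=False
  v=10: Γ:[p0=T] Δ:[(p1 ∧ p1)=F] refutes=True  ← countermodel

Result: [1, 0]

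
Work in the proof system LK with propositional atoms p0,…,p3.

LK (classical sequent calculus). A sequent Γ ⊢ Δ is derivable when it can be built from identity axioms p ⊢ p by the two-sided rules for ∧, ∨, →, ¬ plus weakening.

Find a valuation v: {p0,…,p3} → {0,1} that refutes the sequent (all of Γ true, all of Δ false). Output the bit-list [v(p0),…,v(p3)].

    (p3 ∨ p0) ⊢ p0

Search for a countermodel by truth-table:
  v=0000: Γ:[(p3 ∨ p0)=F] Δ:[p0=F] refutes=False
  v=0001: Γ:[(p3 ∨ p0)=T] Δ:[p0=F] refutes=True  ← countermodel

Result: [0, 0, 0, 1]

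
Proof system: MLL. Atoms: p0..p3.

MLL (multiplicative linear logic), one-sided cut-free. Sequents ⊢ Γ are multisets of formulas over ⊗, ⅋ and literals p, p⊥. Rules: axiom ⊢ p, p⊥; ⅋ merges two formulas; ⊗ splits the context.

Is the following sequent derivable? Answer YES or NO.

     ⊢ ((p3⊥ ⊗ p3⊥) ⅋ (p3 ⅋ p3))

Derivation trace:
[⅋]  ⊢ ((p3⊥ ⊗ p3⊥) ⅋ (p3 ⅋ p3))
  [⅋]  ⊢ (p3⊥ ⊗ p3⊥), (p3 ⅋ p3)
    [⊗]  ⊢ p3, p3, (p3⊥ ⊗ p3⊥)
      [Ax]  ⊢ p3, p3⊥
      [Ax]  ⊢ p3, p3⊥

Result: YES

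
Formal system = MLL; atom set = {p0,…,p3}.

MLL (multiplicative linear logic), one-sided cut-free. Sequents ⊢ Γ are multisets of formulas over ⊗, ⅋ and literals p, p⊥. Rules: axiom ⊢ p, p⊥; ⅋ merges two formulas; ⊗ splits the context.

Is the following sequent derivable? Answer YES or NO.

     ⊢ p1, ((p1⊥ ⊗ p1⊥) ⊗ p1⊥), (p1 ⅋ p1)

Proof tree:
[⅋]  ⊢ p1, ((p1⊥ ⊗ p1⊥) ⊗ p1⊥), (p1 ⅋ p1)
  [⊗]  ⊢ p1, p1, p1, ((p1⊥ ⊗ p1⊥) ⊗ p1⊥)
    [⊗]  ⊢ p1, p1, (p1⊥ ⊗ p1⊥)
      [Ax]  ⊢ p1, p1⊥
      [Ax]  ⊢ p1, p1⊥
    [Ax]  ⊢ p1, p1⊥

Result: YES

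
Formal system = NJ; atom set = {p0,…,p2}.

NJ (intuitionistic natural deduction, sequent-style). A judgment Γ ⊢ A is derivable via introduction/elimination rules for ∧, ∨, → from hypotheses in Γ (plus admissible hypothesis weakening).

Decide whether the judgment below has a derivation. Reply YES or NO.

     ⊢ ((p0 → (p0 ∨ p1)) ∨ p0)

Proof tree:
[∨I₁]  ⊢ ((p0 → (p0 ∨ p1)) ∨ p0)
  [→I]  ⊢ (p0 → (p0 ∨ p1))
    [∨I₁] p0 ⊢ (p0 ∨ p1)
      [Ax] p0 ⊢ p0

Result: YES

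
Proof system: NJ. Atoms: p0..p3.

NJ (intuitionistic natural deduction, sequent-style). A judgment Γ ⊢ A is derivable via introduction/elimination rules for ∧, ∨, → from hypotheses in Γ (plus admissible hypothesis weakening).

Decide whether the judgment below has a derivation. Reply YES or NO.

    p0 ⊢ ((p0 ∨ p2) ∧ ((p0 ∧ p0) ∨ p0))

Derivation trace:
[∧I] p0 ⊢ ((p0 ∨ p2) ∧ ((p0 ∧ p0) ∨ p0))
  [∨I₁] p0 ⊢ (p0 ∨ p2)
    [Ax] p0 ⊢ p0
  [∨I₁] p0 ⊢ ((p0 ∧ p0) ∨ p0)
    [∧I] p0 ⊢ (p0 ∧ p0)
      [Ax] p0 ⊢ p0
      [Ax] p0 ⊢ p0

Result: YES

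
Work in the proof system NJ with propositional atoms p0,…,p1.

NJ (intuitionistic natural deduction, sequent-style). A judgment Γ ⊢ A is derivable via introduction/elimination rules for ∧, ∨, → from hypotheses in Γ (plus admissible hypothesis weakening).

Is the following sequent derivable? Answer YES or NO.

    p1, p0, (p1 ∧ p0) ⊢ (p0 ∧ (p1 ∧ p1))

Derivation trace:
[Wk] p1, p0, (p1 ∧ p0) ⊢ (p0 ∧ (p1 ∧ p1))
  [∧I] p1, p0 ⊢ (p0 ∧ (p1 ∧ p1))
    [Ax] p0 ⊢ p0
    [∧I] p1 ⊢ (p1 ∧ p1)
      [Ax] p1 ⊢ p1
      [Ax] p1 ⊢ p1

Result: YES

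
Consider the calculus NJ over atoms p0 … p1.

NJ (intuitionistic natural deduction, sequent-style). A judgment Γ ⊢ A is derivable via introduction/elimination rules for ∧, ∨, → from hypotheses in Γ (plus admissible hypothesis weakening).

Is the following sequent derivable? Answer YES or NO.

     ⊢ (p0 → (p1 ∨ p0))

Proof tree:
[→I]  ⊢ (p0 → (p1 ∨ p0))
  [∨I₂] p0 ⊢ (p1 ∨ p0)
    [Ax] p0 ⊢ p0

Result: YES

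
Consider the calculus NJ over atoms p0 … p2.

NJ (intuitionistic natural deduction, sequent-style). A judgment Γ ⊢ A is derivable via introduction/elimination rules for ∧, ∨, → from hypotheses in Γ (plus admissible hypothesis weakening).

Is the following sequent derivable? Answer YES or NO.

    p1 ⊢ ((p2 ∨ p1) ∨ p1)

Derivation (root first):
[∨I₁] p1 ⊢ ((p2 ∨ p1) ∨ p1)
  [∨I₂] p1 ⊢ (p2 ∨ p1)
    [Ax] p1 ⊢ p1

Result: YES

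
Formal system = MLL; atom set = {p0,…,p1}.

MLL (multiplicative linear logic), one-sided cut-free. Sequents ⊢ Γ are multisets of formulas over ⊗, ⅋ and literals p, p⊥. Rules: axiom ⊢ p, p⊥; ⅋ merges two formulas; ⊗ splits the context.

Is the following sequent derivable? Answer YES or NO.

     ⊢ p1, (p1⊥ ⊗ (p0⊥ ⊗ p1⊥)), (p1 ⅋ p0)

Derivation (root first):
[⅋]  ⊢ p1, (p1⊥ ⊗ (p0⊥ ⊗ p1⊥)), (p1 ⅋ p0)
  [⊗]  ⊢ p1, p0, p1, (p1⊥ ⊗ (p0⊥ ⊗ p1⊥))
    [Ax]  ⊢ p1, p1⊥
    [⊗]  ⊢ p0, p1, (p0⊥ ⊗ p1⊥)
      [Ax]  ⊢ p0, p0⊥
      [Ax]  ⊢ p1, p1⊥

Result: YES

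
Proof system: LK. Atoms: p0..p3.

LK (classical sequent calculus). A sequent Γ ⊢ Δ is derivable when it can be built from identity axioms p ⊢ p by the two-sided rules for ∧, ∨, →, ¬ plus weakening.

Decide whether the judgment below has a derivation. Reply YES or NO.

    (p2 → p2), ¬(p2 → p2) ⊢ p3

Proof tree:
[¬L] (p2 → p2), ¬(p2 → p2) ⊢ p3
  [→R] (p2 → p2) ⊢ p3, (p2 → p2)
    [WR] p2, (p2 → p2) ⊢ p2, p3
      [→L] p2, (p2 → p2) ⊢ p2
        [Ax] p2 ⊢ p2
        [Ax] p2 ⊢ p2

Result: YES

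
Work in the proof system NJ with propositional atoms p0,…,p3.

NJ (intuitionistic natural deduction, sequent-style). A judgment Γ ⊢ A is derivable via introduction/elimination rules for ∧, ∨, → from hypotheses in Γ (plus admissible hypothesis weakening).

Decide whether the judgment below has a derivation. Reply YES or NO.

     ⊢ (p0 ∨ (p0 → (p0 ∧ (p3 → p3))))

Derivation (root first):
[∨I₂]  ⊢ (p0 ∨ (p0 → (p0 ∧ (p3 → p3))))
  [→I]  ⊢ (p0 → (p0 ∧ (p3 → p3)))
    [∧I] p0 ⊢ (p0 ∧ (p3 → p3))
      [Ax] p0 ⊢ p0
      [→I]  ⊢ (p3 → p3)
        [Ax] p3 ⊢ p3

Result: YES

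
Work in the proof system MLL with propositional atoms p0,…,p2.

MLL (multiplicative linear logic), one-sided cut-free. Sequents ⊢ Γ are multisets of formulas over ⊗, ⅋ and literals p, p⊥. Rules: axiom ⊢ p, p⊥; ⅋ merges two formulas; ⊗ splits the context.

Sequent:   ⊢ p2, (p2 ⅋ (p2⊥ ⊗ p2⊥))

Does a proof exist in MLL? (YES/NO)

Derivation trace:
[⅋]  ⊢ p2, (p2 ⅋ (p2⊥ ⊗ p2⊥))
  [⊗]  ⊢ p2, p2, (p2⊥ ⊗ p2⊥)
    [Ax]  ⊢ p2, p2⊥
    [Ax]  ⊢ p2, p2⊥

Result: YES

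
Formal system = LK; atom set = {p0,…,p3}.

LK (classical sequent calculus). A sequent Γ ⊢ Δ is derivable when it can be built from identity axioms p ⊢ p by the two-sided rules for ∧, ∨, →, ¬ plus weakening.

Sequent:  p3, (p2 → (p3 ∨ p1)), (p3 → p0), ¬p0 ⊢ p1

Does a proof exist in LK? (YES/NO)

Derivation (root first):
[¬L] p3, (p2 → (p3 ∨ p1)), (p3 → p0), ¬p0 ⊢ p1
  [→L] p3, (p2 → (p3 ∨ p1)), (p3 → p0) ⊢ p1, p0
    [→L] p3, (p2 → (p3 ∨ p1)) ⊢ p1, p3
      [WR] p3 ⊢ p3, p2
        [Ax] p3 ⊢ p3
      [∨L] (p3 ∨ p1) ⊢ p1, p3
        [Ax] p3 ⊢ p3
        [Ax] p1 ⊢ p1
    [Ax] p0 ⊢ p0

Result: YES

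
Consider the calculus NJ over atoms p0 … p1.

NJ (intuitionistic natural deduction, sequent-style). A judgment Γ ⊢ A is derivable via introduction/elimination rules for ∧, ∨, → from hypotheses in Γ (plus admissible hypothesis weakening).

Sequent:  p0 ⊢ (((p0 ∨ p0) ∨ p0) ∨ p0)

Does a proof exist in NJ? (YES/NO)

Proof tree:
[∨I₁] p0 ⊢ (((p0 ∨ p0) ∨ p0) ∨ p0)
  [∨I₁] p0 ⊢ ((p0 ∨ p0) ∨ p0)
    [∨I₂] p0 ⊢ (p0 ∨ p0)
      [Ax] p0 ⊢ p0

Result: YES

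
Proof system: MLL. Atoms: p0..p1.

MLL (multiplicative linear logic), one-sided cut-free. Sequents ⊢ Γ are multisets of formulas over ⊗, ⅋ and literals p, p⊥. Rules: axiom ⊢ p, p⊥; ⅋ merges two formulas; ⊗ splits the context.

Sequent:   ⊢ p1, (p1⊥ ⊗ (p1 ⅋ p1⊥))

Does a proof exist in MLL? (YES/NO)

Derivation (root first):
[⊗]  ⊢ p1, (p1⊥ ⊗ (p1 ⅋ p1⊥))
  [Ax]  ⊢ p1, p1⊥
  [⅋]  ⊢ (p1 ⅋ p1⊥)
    [Ax]  ⊢ p1, p1⊥

Result: YES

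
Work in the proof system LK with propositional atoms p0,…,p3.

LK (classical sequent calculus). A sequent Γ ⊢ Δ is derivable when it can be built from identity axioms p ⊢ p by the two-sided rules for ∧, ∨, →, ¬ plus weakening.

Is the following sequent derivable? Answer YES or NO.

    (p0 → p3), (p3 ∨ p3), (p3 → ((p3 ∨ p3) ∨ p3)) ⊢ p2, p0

Search for a countermodel by truth-table:
  v=0000: Γ:[(p0 → p3)=T, (p3 ∨ p3)=F, (p3 → ((p3 ∨ p3) ∨ p3))=T] Δ:[p2=F, p0=F] refutes=False
  v=0001: Γ:[(p0 → p3)=T, (p3 ∨ p3)=T, (p3 → ((p3 ∨ p3) ∨ p3))=T] Δ:[p2=F, p0=F] refutes=True  ← countermodel

Result: NO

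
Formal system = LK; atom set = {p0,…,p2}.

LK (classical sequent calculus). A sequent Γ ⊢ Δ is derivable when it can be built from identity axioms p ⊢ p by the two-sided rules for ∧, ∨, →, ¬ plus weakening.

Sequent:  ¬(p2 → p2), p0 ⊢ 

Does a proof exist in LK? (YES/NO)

Proof tree:
[WL] ¬(p2 → p2), p0 ⊢ 
  [¬L] ¬(p2 → p2) ⊢ 
    [→R]  ⊢ (p2 → p2)
      [Ax] p2 ⊢ p2

Result: YES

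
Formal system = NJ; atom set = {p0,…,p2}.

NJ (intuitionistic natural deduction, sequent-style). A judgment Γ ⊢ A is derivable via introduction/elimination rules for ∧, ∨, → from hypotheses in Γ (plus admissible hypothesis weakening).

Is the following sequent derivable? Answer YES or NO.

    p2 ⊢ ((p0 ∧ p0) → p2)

Proof tree:
[→I] p2 ⊢ ((p0 ∧ p0) → p2)
  [Wk] p2, (p0 ∧ p0) ⊢ p2
    [Ax] p2 ⊢ p2

Result: YES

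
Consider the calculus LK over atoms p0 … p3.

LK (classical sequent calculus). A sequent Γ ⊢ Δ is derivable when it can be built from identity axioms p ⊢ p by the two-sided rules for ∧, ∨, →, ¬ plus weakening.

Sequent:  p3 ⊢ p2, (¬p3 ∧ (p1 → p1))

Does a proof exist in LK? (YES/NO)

Search for a countermodel by truth-table:
  v=0000: Γ:[p3=F] Δ:[p2=F, (¬p3 ∧ (p1 → p1))=T] refutes=False
  v=0001: Γ:[p3=T] Δ:[p2=F, (¬p3 ∧ (p1 → p1))=F] refutes=True  ← countermodel

Result: NO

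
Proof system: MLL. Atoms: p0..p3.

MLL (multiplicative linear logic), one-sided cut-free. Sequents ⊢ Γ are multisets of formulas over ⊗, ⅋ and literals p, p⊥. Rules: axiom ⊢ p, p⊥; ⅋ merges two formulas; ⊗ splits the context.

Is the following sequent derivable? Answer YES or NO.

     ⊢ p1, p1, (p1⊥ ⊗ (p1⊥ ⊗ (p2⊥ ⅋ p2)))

Derivation (root first):
[⊗]  ⊢ p1, p1, (p1⊥ ⊗ (p1⊥ ⊗ (p2⊥ ⅋ p2)))
  [Ax]  ⊢ p1, p1⊥
  [⊗]  ⊢ p1, (p1⊥ ⊗ (p2⊥ ⅋ p2))
    [Ax]  ⊢ p1, p1⊥
    [⅋]  ⊢ (p2⊥ ⅋ p2)
      [Ax]  ⊢ p2, p2⊥

Result: YES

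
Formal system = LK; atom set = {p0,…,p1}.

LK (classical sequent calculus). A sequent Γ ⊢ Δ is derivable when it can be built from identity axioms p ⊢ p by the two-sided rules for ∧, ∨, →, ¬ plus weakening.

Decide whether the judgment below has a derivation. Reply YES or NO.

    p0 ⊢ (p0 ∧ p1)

Truth-table refutation:
  v=00: Γ:[p0=F] Δ:[(p0 ∧ p1)=F] refutes=False
  v=01: Γ:[p0=F] Δ:[(p0 ∧ p1)=F] refutes=False
  v=10: Γ:[p0=T] Δ:[(p0 ∧ p1)=F] refutes=True  ← countermodel

Result: NO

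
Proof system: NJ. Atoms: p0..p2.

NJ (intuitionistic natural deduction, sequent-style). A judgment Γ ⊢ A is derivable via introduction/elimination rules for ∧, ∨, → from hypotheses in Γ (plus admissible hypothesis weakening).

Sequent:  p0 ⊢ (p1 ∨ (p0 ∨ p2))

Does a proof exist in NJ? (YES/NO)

Proof tree:
[∨I₂] p0 ⊢ (p1 ∨ (p0 ∨ p2))
  [∨I₁] p0 ⊢ (p0 ∨ p2)
    [Ax] p0 ⊢ p0

Result: YES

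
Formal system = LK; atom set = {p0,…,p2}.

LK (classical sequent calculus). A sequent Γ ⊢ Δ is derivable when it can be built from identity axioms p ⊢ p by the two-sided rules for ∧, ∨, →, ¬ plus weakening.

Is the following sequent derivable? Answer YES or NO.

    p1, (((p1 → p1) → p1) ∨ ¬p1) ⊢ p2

Search for a countermodel by truth-table:
  v=000: Γ:[p1=F, (((p1 → p1) → p1) ∨ ¬p1)=T] Δ:[p2=F] refutes=False
  v=001: Γ:[p1=F, (((p1 → p1) → p1) ∨ ¬p1)=T] Δ:[p2=T] refutes=False
  v=010: Γ:[p1=T, (((p1 → p1) → p1) ∨ ¬p1)=T] Δ:[p2=F] refutes=True  ← countermodel

Result: NO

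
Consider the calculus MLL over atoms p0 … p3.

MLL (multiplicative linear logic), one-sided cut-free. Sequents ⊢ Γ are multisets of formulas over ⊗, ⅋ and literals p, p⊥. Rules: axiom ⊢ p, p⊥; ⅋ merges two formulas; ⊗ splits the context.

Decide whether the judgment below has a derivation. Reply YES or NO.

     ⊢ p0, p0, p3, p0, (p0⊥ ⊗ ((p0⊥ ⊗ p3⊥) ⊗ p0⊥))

Proof tree:
[⊗]  ⊢ p0, p0, p3, p0, (p0⊥ ⊗ ((p0⊥ ⊗ p3⊥) ⊗ p0⊥))
  [Ax]  ⊢ p0, p0⊥
  [⊗]  ⊢ p0, p3, p0, ((p0⊥ ⊗ p3⊥) ⊗ p0⊥)
    [⊗]  ⊢ p0, p3, (p0⊥ ⊗ p3⊥)
      [Ax]  ⊢ p0, p0⊥
      [Ax]  ⊢ p3, p3⊥
    [Ax]  ⊢ p0, p0⊥

Result: YES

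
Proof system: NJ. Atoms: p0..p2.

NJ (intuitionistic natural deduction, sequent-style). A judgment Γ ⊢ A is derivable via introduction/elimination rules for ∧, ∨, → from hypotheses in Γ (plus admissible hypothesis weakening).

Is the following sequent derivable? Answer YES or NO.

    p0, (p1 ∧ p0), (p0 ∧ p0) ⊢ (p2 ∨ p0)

Derivation (root first):
[Wk] p0, (p1 ∧ p0), (p0 ∧ p0) ⊢ (p2 ∨ p0)
  [∨I₂] p0, (p1 ∧ p0) ⊢ (p2 ∨ p0)
    [Wk] p0, (p1 ∧ p0) ⊢ p0
      [Ax] p0 ⊢ p0

Result: YES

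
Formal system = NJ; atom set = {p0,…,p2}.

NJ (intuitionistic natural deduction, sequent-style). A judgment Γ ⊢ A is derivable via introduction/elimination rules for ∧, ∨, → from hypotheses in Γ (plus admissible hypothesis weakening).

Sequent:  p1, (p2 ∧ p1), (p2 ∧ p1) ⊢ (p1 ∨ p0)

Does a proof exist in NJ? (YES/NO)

Derivation (root first):
[Wk] p1, (p2 ∧ p1), (p2 ∧ p1) ⊢ (p1 ∨ p0)
  [∨I₁] p1, (p2 ∧ p1) ⊢ (p1 ∨ p0)
    [Wk] p1, (p2 ∧ p1) ⊢ p1
      [Ax] p1 ⊢ p1

Result: YES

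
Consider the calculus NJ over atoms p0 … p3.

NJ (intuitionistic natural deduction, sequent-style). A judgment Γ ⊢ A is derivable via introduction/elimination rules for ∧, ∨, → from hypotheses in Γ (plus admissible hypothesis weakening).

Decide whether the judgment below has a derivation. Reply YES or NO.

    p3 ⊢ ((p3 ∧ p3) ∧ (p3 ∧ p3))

Derivation trace:
[∧I] p3 ⊢ ((p3 ∧ p3) ∧ (p3 ∧ p3))
  [∧I] p3 ⊢ (p3 ∧ p3)
    [Ax] p3 ⊢ p3
    [Ax] p3 ⊢ p3
  [∧I] p3 ⊢ (p3 ∧ p3)
    [Ax] p3 ⊢ p3
    [Ax] p3 ⊢ p3

Result: YES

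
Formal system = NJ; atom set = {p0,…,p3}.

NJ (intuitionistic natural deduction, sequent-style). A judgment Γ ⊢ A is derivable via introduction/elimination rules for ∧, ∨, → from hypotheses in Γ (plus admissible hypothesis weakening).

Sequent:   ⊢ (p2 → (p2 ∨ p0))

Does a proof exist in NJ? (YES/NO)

Derivation trace:
[→I]  ⊢ (p2 → (p2 ∨ p0))
  [∨I₁] p2 ⊢ (p2 ∨ p0)
    [Ax] p2 ⊢ p2

Result: YES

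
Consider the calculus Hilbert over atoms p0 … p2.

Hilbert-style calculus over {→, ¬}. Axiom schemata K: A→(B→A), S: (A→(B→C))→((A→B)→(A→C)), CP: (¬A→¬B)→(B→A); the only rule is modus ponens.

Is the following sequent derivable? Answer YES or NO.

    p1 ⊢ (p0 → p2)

Search for a countermodel by truth-table:
  v=000: Γ:[p1=F] Δ:[(p0 → p2)=T] refutes=False
  v=001: Γ:[p1=F] Δ:[(p0 → p2)=T] refutes=False
  v=010: Γ:[p1=T] Δ:[(p0 → p2)=T] refutes=False
  v=011: Γ:[p1=T] Δ:[(p0 → p2)=T] refutes=False
  v=100: Γ:[p1=F] Δ:[(p0 → p2)=F] refutes=False
  v=101: Γ:[p1=F] Δ:[(p0 → p2)=T] refutes=False
  v=110: Γ:[p1=T] Δ:[(p0 → p2)=F] refutes=True  ← countermodel

Result: NO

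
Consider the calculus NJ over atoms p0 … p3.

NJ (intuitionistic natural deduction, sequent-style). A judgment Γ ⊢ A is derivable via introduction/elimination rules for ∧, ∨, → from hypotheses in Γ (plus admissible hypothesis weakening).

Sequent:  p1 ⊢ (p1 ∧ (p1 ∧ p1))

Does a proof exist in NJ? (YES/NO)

Derivation trace:
[∧I] p1 ⊢ (p1 ∧ (p1 ∧ p1))
  [Ax] p1 ⊢ p1
  [∧I] p1 ⊢ (p1 ∧ p1)
    [Ax] p1 ⊢ p1
    [Ax] p1 ⊢ p1

Result: YES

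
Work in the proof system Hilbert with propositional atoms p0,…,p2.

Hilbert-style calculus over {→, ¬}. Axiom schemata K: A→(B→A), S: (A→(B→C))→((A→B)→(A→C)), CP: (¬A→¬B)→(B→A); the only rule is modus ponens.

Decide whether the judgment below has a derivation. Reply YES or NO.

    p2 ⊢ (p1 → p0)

Truth-table refutation:
  v=000: Γ:[p2=F] Δ:[(p1 → p0)=T] refutes=False
  v=001: Γ:[p2=T] Δ:[(p1 → p0)=T] refutes=False
  v=010: Γ:[p2=F] Δ:[(p1 → p0)=F] refutes=False
  v=011: Γ:[p2=T] Δ:[(p1 → p0)=F] refutes=True  ← countermodel

Result: NO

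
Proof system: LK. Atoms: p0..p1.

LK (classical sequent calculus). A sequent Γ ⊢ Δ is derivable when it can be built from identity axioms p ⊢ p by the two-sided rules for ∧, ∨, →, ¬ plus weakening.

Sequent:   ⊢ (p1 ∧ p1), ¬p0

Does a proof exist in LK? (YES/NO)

Truth-table refutation:
  v=00: Γ:[] Δ:[(p1 ∧ p1)=F, ¬p0=T] refutes=False
  v=01: Γ:[] Δ:[(p1 ∧ p1)=T, ¬p0=T] refutes=False
  v=10: Γ:[] Δ:[(p1 ∧ p1)=F, ¬p0=F] refutes=True  ← countermodel

Result: NO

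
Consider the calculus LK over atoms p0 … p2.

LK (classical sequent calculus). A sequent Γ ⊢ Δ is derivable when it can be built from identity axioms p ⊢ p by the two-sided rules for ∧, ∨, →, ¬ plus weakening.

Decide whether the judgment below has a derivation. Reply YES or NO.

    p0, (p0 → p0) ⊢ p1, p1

Truth-table refutation:
  v=000: Γ:[p0=F, (p0 → p0)=T] Δ:[p1=F, p1=F] refutes=False
  v=001: Γ:[p0=F, (p0 → p0)=T] Δ:[p1=F, p1=F] refutes=False
  v=010: Γ:[p0=F, (p0 → p0)=T] Δ:[p1=T, p1=T] refutes=False
  v=011: Γ:[p0=F, (p0 → p0)=T] Δ:[p1=T, p1=T] refutes=False
  v=100: Γ:[p0=T, (p0 → p0)=T] Δ:[p1=F, p1=F] refutes=True  ← countermodel

Result: NO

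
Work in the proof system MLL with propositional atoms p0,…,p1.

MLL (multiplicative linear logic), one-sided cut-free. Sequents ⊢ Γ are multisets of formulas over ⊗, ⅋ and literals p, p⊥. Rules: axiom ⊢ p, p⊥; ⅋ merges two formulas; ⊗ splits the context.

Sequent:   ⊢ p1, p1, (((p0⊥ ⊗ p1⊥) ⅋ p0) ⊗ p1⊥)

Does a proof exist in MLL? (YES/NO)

Derivation trace:
[⊗]  ⊢ p1, p1, (((p0⊥ ⊗ p1⊥) ⅋ p0) ⊗ p1⊥)
  [⅋]  ⊢ p1, ((p0⊥ ⊗ p1⊥) ⅋ p0)
    [⊗]  ⊢ p0, p1, (p0⊥ ⊗ p1⊥)
      [Ax]  ⊢ p0, p0⊥
      [Ax]  ⊢ p1, p1⊥
  [Ax]  ⊢ p1, p1⊥

Result: YES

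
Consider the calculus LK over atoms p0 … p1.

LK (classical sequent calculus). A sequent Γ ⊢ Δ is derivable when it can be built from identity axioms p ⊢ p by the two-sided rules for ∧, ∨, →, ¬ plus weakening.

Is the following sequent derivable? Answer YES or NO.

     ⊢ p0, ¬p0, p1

Derivation trace:
[WR]  ⊢ p0, ¬p0, p1
  [¬R]  ⊢ p0, ¬p0
    [Ax] p0 ⊢ p0

Result: YES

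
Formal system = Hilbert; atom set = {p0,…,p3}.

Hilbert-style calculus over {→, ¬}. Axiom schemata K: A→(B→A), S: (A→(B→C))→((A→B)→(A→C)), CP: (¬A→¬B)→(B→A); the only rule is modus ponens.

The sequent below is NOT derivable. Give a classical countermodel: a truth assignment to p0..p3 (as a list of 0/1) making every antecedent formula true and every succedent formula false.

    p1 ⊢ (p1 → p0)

Search for a countermodel by truth-table:
  v=0000: Γ:[p1=F] Δ:[(p1 → p0)=T] refutes=False
  v=0001: Γ:[p1=F] Δ:[(p1 → p0)=T] refutes=False
  v=0010: Γ:[p1=F] Δ:[(p1 → p0)=T] refutes=False
  v=0011: Γ:[p1=F] Δ:[(p1 → p0)=T] refutes=False
  v=0100: Γ:[p1=T] Δ:[(p1 → p0)=F] refutes=True  ← countermodel

Result: [0, 1, 0, 0]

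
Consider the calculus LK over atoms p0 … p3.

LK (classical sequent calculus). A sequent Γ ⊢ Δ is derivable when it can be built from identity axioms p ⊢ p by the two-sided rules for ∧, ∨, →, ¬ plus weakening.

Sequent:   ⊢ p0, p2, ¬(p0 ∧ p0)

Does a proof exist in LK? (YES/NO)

Derivation trace:
[¬R]  ⊢ p0, p2, ¬(p0 ∧ p0)
  [∧L] (p0 ∧ p0) ⊢ p0, p2
    [WR] p0, p0 ⊢ p0, p2
      [WL] p0, p0 ⊢ p0
        [Ax] p0 ⊢ p0

Result: YES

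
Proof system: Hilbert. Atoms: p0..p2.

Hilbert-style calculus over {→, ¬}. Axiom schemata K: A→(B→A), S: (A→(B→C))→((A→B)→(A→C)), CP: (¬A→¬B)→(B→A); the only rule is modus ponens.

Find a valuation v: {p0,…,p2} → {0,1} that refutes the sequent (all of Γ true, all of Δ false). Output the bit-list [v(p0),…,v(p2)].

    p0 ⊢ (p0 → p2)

Search for a countermodel by truth-table:
  v=000: Γ:[p0=F] Δ:[(p0 → p2)=T] refutes=False
  v=001: Γ:[p0=F] Δ:[(p0 → p2)=T] refutes=False
  v=010: Γ:[p0=F] Δ:[(p0 → p2)=T] refutes=False
  v=011: Γ:[p0=F] Δ:[(p0 → p2)=T] refutes=False
  v=100: Γ:[p0=T] Δ:[(p0 → p2)=F] refutes=True  ← countermodel

Result: [1, 0, 0]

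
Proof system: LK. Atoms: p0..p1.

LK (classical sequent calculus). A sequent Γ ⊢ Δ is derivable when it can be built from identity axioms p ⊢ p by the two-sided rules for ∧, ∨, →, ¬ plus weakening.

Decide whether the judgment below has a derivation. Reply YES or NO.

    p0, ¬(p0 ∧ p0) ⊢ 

Derivation trace:
[¬L] p0, ¬(p0 ∧ p0) ⊢ 
  [∧R] p0 ⊢ (p0 ∧ p0)
    [Ax] p0 ⊢ p0
    [Ax] p0 ⊢ p0

Result: YES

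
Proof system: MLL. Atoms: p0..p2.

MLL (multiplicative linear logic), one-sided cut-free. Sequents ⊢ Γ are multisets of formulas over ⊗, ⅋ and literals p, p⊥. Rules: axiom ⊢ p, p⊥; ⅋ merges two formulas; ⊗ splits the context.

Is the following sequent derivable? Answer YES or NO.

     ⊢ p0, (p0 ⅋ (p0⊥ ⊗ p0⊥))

Derivation trace:
[⅋]  ⊢ p0, (p0 ⅋ (p0⊥ ⊗ p0⊥))
  [⊗]  ⊢ p0, p0, (p0⊥ ⊗ p0⊥)
    [Ax]  ⊢ p0, p0⊥
    [Ax]  ⊢ p0, p0⊥

Result: YES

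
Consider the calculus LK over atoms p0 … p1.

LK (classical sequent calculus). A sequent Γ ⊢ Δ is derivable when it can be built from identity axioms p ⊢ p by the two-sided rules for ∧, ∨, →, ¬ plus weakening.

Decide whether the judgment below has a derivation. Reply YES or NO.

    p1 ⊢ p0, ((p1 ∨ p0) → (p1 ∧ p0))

Search for a countermodel by truth-table:
  v=00: Γ:[p1=F] Δ:[p0=F, ((p1 ∨ p0) → (p1 ∧ p0))=T] refutes=False
  v=01: Γ:[p1=T] Δ:[p0=F, ((p1 ∨ p0) → (p1 ∧ p0))=F] refutes=True  ← countermodel

Result: NO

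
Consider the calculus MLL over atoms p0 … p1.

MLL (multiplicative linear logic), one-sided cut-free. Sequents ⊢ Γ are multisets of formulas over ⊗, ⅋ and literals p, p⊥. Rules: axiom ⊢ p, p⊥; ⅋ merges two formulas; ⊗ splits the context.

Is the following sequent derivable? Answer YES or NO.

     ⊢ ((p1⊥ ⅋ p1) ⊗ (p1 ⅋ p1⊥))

Derivation (root first):
[⊗]  ⊢ ((p1⊥ ⅋ p1) ⊗ (p1 ⅋ p1⊥))
  [⅋]  ⊢ (p1⊥ ⅋ p1)
    [Ax]  ⊢ p1, p1⊥
  [⅋]  ⊢ (p1 ⅋ p1⊥)
    [Ax]  ⊢ p1, p1⊥

Result: YES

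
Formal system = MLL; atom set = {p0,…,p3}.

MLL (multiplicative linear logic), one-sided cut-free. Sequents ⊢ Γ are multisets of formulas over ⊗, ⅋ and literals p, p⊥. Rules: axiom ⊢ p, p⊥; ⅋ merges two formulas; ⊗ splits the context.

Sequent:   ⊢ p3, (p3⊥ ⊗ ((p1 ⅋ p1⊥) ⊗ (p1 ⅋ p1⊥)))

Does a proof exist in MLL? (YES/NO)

Proof tree:
[⊗]  ⊢ p3, (p3⊥ ⊗ ((p1 ⅋ p1⊥) ⊗ (p1 ⅋ p1⊥)))
  [Ax]  ⊢ p3, p3⊥
  [⊗]  ⊢ ((p1 ⅋ p1⊥) ⊗ (p1 ⅋ p1⊥))
    [⅋]  ⊢ (p1 ⅋ p1⊥)
      [Ax]  ⊢ p1, p1⊥
    [⅋]  ⊢ (p1 ⅋ p1⊥)
      [Ax]  ⊢ p1, p1⊥

Result: YES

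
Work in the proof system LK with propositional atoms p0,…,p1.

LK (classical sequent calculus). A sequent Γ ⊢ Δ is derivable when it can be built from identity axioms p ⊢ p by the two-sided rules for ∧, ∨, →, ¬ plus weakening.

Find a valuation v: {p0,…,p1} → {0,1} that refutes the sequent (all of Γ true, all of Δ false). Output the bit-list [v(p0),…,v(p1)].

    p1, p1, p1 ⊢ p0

Enumerate valuations to refute Γ ⊢ Δ:
  v=00: Γ:[p1=F, p1=F, p1=F] Δ:[p0=F] refutes=False
  v=01: Γ:[p1=T, p1=T, p1=T] Δ:[p0=F] refutes=True  ← countermodel

Result: [0, 1]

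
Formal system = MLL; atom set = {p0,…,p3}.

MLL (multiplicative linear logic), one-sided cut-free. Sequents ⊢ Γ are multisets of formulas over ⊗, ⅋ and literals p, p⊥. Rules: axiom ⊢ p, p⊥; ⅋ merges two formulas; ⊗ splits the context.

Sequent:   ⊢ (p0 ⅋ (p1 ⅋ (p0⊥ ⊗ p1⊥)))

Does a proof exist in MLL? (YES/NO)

Derivation (root first):
[⅋]  ⊢ (p0 ⅋ (p1 ⅋ (p0⊥ ⊗ p1⊥)))
  [⅋]  ⊢ p0, (p1 ⅋ (p0⊥ ⊗ p1⊥))
    [⊗]  ⊢ p0, p1, (p0⊥ ⊗ p1⊥)
      [Ax]  ⊢ p0, p0⊥
      [Ax]  ⊢ p1, p1⊥

Result: YES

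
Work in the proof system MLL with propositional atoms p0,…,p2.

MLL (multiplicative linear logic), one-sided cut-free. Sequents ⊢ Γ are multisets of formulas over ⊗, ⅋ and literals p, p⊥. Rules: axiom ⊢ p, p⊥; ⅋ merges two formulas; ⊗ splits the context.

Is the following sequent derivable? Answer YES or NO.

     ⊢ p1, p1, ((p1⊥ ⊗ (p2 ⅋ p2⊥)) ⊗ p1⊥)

Derivation trace:
[⊗]  ⊢ p1, p1, ((p1⊥ ⊗ (p2 ⅋ p2⊥)) ⊗ p1⊥)
  [⊗]  ⊢ p1, (p1⊥ ⊗ (p2 ⅋ p2⊥))
    [Ax]  ⊢ p1, p1⊥
    [⅋]  ⊢ (p2 ⅋ p2⊥)
      [Ax]  ⊢ p2, p2⊥
  [Ax]  ⊢ p1, p1⊥

Result: YES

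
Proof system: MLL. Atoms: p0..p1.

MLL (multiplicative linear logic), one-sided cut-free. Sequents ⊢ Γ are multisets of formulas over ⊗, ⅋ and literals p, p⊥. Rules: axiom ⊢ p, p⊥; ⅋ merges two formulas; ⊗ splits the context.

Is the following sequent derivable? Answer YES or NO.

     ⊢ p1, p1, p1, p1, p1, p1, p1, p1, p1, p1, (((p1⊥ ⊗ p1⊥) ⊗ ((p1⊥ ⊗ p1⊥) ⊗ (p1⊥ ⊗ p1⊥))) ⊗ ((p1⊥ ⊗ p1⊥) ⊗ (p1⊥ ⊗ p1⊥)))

Derivation (root first):
[⊗]  ⊢ p1, p1, p1, p1, p1, p1, p1, p1, p1, p1, (((p1⊥ ⊗ p1⊥) ⊗ ((p1⊥ ⊗ p1⊥) ⊗ (p1⊥ ⊗ p1⊥))) ⊗ ((p1⊥ ⊗ p1⊥) ⊗ (p1⊥ ⊗ p1⊥)))
  [⊗]  ⊢ p1, p1, p1, p1, p1, p1, ((p1⊥ ⊗ p1⊥) ⊗ ((p1⊥ ⊗ p1⊥) ⊗ (p1⊥ ⊗ p1⊥)))
    [⊗]  ⊢ p1, p1, (p1⊥ ⊗ p1⊥)
      [Ax]  ⊢ p1, p1⊥
      [Ax]  ⊢ p1, p1⊥
    [⊗]  ⊢ p1, p1, p1, p1, ((p1⊥ ⊗ p1⊥) ⊗ (p1⊥ ⊗ p1⊥))
      [⊗]  ⊢ p1, p1, (p1⊥ ⊗ p1⊥)
        [Ax]  ⊢ p1, p1⊥
        [Ax]  ⊢ p1, p1⊥
      [⊗]  ⊢ p1, p1, (p1⊥ ⊗ p1⊥)
        [Ax]  ⊢ p1, p1⊥
        [Ax]  ⊢ p1, p1⊥
  [⊗]  ⊢ p1, p1, p1, p1, ((p1⊥ ⊗ p1⊥) ⊗ (p1⊥ ⊗ p1⊥))
    [⊗]  ⊢ p1, p1, (p1⊥ ⊗ p1⊥)
      [Ax]  ⊢ p1, p1⊥
      [Ax]  ⊢ p1, p1⊥
    [⊗]  ⊢ p1, p1, (p1⊥ ⊗ p1⊥)
      [Ax]  ⊢ p1, p1⊥
      [Ax]  ⊢ p1, p1⊥

Result: YES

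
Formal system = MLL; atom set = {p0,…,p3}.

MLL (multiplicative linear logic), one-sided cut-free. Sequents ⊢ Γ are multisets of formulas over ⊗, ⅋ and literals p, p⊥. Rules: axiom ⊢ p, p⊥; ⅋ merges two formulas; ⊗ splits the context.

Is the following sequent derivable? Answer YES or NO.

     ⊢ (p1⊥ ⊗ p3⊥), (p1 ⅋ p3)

Proof tree:
[⅋]  ⊢ (p1⊥ ⊗ p3⊥), (p1 ⅋ p3)
  [⊗]  ⊢ p1, p3, (p1⊥ ⊗ p3⊥)
    [Ax]  ⊢ p1, p1⊥
    [Ax]  ⊢ p3, p3⊥

Result: YES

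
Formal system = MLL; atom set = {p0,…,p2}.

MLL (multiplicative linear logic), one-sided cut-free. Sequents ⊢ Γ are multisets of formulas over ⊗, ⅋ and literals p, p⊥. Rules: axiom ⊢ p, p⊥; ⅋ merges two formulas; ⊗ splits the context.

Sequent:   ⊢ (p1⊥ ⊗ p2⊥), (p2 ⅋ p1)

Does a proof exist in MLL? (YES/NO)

Derivation trace:
[⅋]  ⊢ (p1⊥ ⊗ p2⊥), (p2 ⅋ p1)
  [⊗]  ⊢ p1, p2, (p1⊥ ⊗ p2⊥)
    [Ax]  ⊢ p1, p1⊥
    [Ax]  ⊢ p2, p2⊥

Result: YES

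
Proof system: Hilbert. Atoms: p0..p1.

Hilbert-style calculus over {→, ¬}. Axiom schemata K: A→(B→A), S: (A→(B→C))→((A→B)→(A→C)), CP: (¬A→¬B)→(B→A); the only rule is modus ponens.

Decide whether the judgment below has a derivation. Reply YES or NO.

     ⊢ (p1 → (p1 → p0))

Search for a countermodel by truth-table:
  v=00: Γ:[] Δ:[(p1 → (p1 → p0))=T] refutes=False
  v=01: Γ:[] Δ:[(p1 → (p1 → p0))=F] refutes=True  ← countermodel

Result: NO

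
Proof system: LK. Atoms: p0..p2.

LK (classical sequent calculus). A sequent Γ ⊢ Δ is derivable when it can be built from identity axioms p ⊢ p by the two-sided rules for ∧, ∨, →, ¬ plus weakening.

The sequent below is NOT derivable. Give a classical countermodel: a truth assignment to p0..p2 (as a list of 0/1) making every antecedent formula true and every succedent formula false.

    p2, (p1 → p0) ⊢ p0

Search for a countermodel by truth-table:
  v=000: Γ:[p2=F, (p1 → p0)=T] Δ:[p0=F] refutes=False
  v=001: Γ:[p2=T, (p1 → p0)=T] Δ:[p0=F] refutes=True  ← countermodel

Result: [0, 0, 1]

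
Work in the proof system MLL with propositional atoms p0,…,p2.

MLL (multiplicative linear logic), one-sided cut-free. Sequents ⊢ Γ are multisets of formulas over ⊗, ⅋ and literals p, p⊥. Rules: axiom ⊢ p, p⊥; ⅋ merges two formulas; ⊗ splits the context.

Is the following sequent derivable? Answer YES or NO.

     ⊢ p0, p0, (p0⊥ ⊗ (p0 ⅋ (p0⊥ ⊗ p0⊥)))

Derivation (root first):
[⊗]  ⊢ p0, p0, (p0⊥ ⊗ (p0 ⅋ (p0⊥ ⊗ p0⊥)))
  [Ax]  ⊢ p0, p0⊥
  [⅋]  ⊢ p0, (p0 ⅋ (p0⊥ ⊗ p0⊥))
    [⊗]  ⊢ p0, p0, (p0⊥ ⊗ p0⊥)
      [Ax]  ⊢ p0, p0⊥
      [Ax]  ⊢ p0, p0⊥

Result: YES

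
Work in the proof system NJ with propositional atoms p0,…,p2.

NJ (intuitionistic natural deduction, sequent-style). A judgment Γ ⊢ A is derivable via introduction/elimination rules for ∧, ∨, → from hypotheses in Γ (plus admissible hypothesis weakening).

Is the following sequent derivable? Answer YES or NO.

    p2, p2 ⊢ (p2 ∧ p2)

Derivation (root first):
[Wk] p2, p2 ⊢ (p2 ∧ p2)
  [∧I] p2 ⊢ (p2 ∧ p2)
    [Ax] p2 ⊢ p2
    [Ax] p2 ⊢ p2

Result: YES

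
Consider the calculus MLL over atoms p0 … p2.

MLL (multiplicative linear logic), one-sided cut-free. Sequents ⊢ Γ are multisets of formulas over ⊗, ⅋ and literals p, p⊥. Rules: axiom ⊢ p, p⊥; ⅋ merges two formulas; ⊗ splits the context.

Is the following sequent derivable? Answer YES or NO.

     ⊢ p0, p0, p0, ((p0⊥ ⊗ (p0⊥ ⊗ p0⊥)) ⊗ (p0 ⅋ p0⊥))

Proof tree:
[⊗]  ⊢ p0, p0, p0, ((p0⊥ ⊗ (p0⊥ ⊗ p0⊥)) ⊗ (p0 ⅋ p0⊥))
  [⊗]  ⊢ p0, p0, p0, (p0⊥ ⊗ (p0⊥ ⊗ p0⊥))
    [Ax]  ⊢ p0, p0⊥
    [⊗]  ⊢ p0, p0, (p0⊥ ⊗ p0⊥)
      [Ax]  ⊢ p0, p0⊥
      [Ax]  ⊢ p0, p0⊥
  [⅋]  ⊢ (p0 ⅋ p0⊥)
    [Ax]  ⊢ p0, p0⊥

Result: YES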